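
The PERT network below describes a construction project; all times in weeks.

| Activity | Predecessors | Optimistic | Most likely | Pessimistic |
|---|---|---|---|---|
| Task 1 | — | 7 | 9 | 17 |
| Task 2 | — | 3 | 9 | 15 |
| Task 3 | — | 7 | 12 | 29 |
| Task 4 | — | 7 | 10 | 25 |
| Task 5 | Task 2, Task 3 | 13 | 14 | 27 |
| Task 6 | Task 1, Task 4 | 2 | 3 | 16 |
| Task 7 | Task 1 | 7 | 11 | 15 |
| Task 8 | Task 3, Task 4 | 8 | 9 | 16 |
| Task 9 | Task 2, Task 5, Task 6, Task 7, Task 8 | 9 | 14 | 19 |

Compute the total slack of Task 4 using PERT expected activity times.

te_Task 1 = (7 + 4·9 + 17)/6 = 60/6 = 10
te_Task 2 = (3 + 4·9 + 15)/6 = 54/6 = 9
te_Task 3 = (7 + 4·12 + 29)/6 = 84/6 = 14
te_Task 4 = (7 + 4·10 + 25)/6 = 72/6 = 12
te_Task 5 = (13 + 4·14 + 27)/6 = 96/6 = 16
te_Task 6 = (2 + 4·3 + 16)/6 = 30/6 = 5
te_Task 7 = (7 + 4·11 + 15)/6 = 66/6 = 11
te_Task 8 = (8 + 4·9 + 16)/6 = 60/6 = 10
te_Task 9 = (9 + 4·14 + 19)/6 = 84/6 = 14

Forward pass:
ES_Task 1 = 0; EF_Task 1 = 10
ES_Task 2 = 0; EF_Task 2 = 9
ES_Task 3 = 0; EF_Task 3 = 14
ES_Task 4 = 0; EF_Task 4 = 12
ES_Task 5 = max(EF_Task 2=9, EF_Task 3=14) = 14; EF_Task 5 = 14+16 = 30
ES_Task 6 = max(EF_Task 1=10, EF_Task 4=12) = 12; EF_Task 6 = 12+5 = 17
ES_Task 7 = 10; EF_Task 7 = 10+11 = 21
ES_Task 8 = max(EF_Task 3=14, EF_Task 4=12) = 14; EF_Task 8 = 14+10 = 24
ES_Task 9 = max(EF_Task 2=9, EF_Task 5=30, EF_Task 6=17, EF_Task 7=21, EF_Task 8=24) = 30; EF_Task 9 = 30+14 = 44
Expected project duration μ = 44 weeks. Critical path: Task 3 → Task 5 → Task 9.

Backward pass:
LF_Task 9 = 44; LS_Task 9 = 44−14 = 30
LF_Task 8 = LS_Task 9 = 30; LS_Task 8 = 30−10 = 20
LF_Task 7 = LS_Task 9 = 30; LS_Task 7 = 30−11 = 19
LF_Task 6 = LS_Task 9 = 30; LS_Task 6 = 30−5 = 25
LF_Task 5 = LS_Task 9 = 30; LS_Task 5 = 30−16 = 14
LF_Task 4 = min(LS_Task 6=25, LS_Task 8=20) = 20; LS_Task 4 = 20−12 = 8
LF_Task 3 = min(LS_Task 5=14, LS_Task 8=20) = 14; LS_Task 3 = 14−14 = 0
LF_Task 2 = min(LS_Task 5=14, LS_Task 9=30) = 14; LS_Task 2 = 14−9 = 5
LF_Task 1 = min(LS_Task 6=25, LS_Task 7=19) = 19; LS_Task 1 = 19−10 = 9
Slack_Task 4 = LS_Task 4 − ES_Task 4 = 8 − 0 = 8

8 weeks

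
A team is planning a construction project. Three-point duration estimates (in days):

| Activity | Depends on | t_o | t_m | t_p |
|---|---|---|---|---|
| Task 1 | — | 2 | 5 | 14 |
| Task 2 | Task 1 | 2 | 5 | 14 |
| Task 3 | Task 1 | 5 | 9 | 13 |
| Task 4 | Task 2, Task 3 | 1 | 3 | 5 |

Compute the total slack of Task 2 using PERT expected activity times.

te_Task 1 = (2 + 4·5 + 14)/6 = 36/6 = 6
te_Task 2 = (2 + 4·5 + 14)/6 = 36/6 = 6
te_Task 3 = (5 + 4·9 + 13)/6 = 54/6 = 9
te_Task 4 = (1 + 4·3 + 5)/6 = 18/6 = 3

Forward pass:
ES_Task 1 = 0; EF_Task 1 = 6
ES_Task 2 = 6; EF_Task 2 = 6+6 = 12
ES_Task 3 = 6; EF_Task 3 = 6+9 = 15
ES_Task 4 = max(EF_Task 2=12, EF_Task 3=15) = 15; EF_Task 4 = 15+3 = 18
Expected project duration μ = 18 days. Critical path: Task 1 → Task 3 → Task 4.

Backward pass:
LF_Task 4 = 18; LS_Task 4 = 18−3 = 15
LF_Task 3 = LS_Task 4 = 15; LS_Task 3 = 15−9 = 6
LF_Task 2 = LS_Task 4 = 15; LS_Task 2 = 15−6 = 9
LF_Task 1 = min(LS_Task 2=9, LS_Task 3=6) = 6; LS_Task 1 = 6−6 = 0
Slack_Task 2 = LS_Task 2 − ES_Task 2 = 9 − 6 = 3

3 days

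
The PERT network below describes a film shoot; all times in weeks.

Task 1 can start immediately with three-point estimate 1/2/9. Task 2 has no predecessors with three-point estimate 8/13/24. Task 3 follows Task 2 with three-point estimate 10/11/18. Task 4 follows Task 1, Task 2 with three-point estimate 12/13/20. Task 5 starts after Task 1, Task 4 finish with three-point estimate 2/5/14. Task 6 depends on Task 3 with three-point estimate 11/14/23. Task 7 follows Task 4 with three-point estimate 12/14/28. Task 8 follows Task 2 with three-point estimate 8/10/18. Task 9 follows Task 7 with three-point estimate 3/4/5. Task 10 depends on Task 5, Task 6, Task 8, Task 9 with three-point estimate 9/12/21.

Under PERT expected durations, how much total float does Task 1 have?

te_Task 1 = (1 + 4·2 + 9)/6 = 18/6 = 3
te_Task 2 = (8 + 4·13 + 24)/6 = 84/6 = 14
te_Task 3 = (10 + 4·11 + 18)/6 = 72/6 = 12
te_Task 4 = (12 + 4·13 + 20)/6 = 84/6 = 14
te_Task 5 = (2 + 4·5 + 14)/6 = 36/6 = 6
te_Task 6 = (11 + 4·14 + 23)/6 = 90/6 = 15
te_Task 7 = (12 + 4·14 + 28)/6 = 96/6 = 16
te_Task 8 = (8 + 4·10 + 18)/6 = 66/6 = 11
te_Task 9 = (3 + 4·4 + 5)/6 = 24/6 = 4
te_Task 10 = (9 + 4·12 + 21)/6 = 78/6 = 13

Forward pass:
ES_Task 1 = 0; EF_Task 1 = 3
ES_Task 2 = 0; EF_Task 2 = 14
ES_Task 3 = 14; EF_Task 3 = 14+12 = 26
ES_Task 4 = max(EF_Task 1=3, EF_Task 2=14) = 14; EF_Task 4 = 14+14 = 28
ES_Task 5 = max(EF_Task 1=3, EF_Task 4=28) = 28; EF_Task 5 = 28+6 = 34
ES_Task 6 = 26; EF_Task 6 = 26+15 = 41
ES_Task 7 = 28; EF_Task 7 = 28+16 = 44
ES_Task 8 = 14; EF_Task 8 = 14+11 = 25
ES_Task 9 = 44; EF_Task 9 = 44+4 = 48
ES_Task 10 = max(EF_Task 5=34, EF_Task 6=41, EF_Task 8=25, EF_Task 9=48) = 48; EF_Task 10 = 48+13 = 61
Expected project duration μ = 61 weeks. Critical path: Task 2 → Task 4 → Task 7 → Task 9 → Task 10.

Backward pass:
LF_Task 10 = 61; LS_Task 10 = 61−13 = 48
LF_Task 9 = LS_Task 10 = 48; LS_Task 9 = 48−4 = 44
LF_Task 8 = LS_Task 10 = 48; LS_Task 8 = 48−11 = 37
LF_Task 7 = LS_Task 9 = 44; LS_Task 7 = 44−16 = 28
LF_Task 6 = LS_Task 10 = 48; LS_Task 6 = 48−15 = 33
LF_Task 5 = LS_Task 10 = 48; LS_Task 5 = 48−6 = 42
LF_Task 4 = min(LS_Task 5=42, LS_Task 7=28) = 28; LS_Task 4 = 28−14 = 14
LF_Task 3 = LS_Task 6 = 33; LS_Task 3 = 33−12 = 21
LF_Task 2 = min(LS_Task 3=21, LS_Task 4=14, LS_Task 8=37) = 14; LS_Task 2 = 14−14 = 0
LF_Task 1 = min(LS_Task 4=14, LS_Task 5=42) = 14; LS_Task 1 = 14−3 = 11
Slack_Task 1 = LS_Task 1 − ES_Task 1 = 11 − 0 = 11

11 weeks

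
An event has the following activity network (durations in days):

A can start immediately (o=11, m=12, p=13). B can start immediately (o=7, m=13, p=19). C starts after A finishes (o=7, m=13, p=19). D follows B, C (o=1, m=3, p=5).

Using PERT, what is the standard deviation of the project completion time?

2.13 days

te_A = (11 + 4·12 + 13)/6 = 72/6 = 12; σ²_A = ((13−11)/6)² = 0.111
te_B = (7 + 4·13 + 19)/6 = 78/6 = 13; σ²_B = ((19−7)/6)² = 4.000
te_C = (7 + 4·13 + 19)/6 = 78/6 = 13; σ²_C = ((19−7)/6)² = 4.000
te_D = (1 + 4·3 + 5)/6 = 18/6 = 3; σ²_D = ((5−1)/6)² = 0.444

Forward pass:
ES_A = 0; EF_A = 12
ES_B = 0; EF_B = 13
ES_C = 12; EF_C = 12+13 = 25
ES_D = max(EF_B=13, EF_C=25) = 25; EF_D = 25+3 = 28
Expected project duration μ = 28 days. Critical path: A → C → D.

Variance along critical path = 0.111 + 4.000 + 0.444 = 4.556
σ = √4.556 = 2.134 days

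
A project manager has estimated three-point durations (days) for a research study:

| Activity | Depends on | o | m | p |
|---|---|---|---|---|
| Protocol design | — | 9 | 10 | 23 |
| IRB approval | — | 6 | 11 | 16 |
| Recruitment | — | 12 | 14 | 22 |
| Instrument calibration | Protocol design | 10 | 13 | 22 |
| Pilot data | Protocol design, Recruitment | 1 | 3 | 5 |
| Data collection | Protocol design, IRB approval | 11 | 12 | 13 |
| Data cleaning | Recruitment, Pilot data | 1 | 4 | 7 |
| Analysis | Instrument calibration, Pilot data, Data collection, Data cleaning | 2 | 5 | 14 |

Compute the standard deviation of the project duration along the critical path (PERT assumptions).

te_Protocol design = (9 + 4·10 + 23)/6 = 72/6 = 12; σ²_Protocol design = ((23−9)/6)² = 5.444
te_IRB approval = (6 + 4·11 + 16)/6 = 66/6 = 11; σ²_IRB approval = ((16−6)/6)² = 2.778
te_Recruitment = (12 + 4·14 + 22)/6 = 90/6 = 15; σ²_Recruitment = ((22−12)/6)² = 2.778
te_Instrument calibration = (10 + 4·13 + 22)/6 = 84/6 = 14; σ²_Instrument calibration = ((22−10)/6)² = 4.000
te_Pilot data = (1 + 4·3 + 5)/6 = 18/6 = 3; σ²_Pilot data = ((5−1)/6)² = 0.444
te_Data collection = (11 + 4·12 + 13)/6 = 72/6 = 12; σ²_Data collection = ((13−11)/6)² = 0.111
te_Data cleaning = (1 + 4·4 + 7)/6 = 24/6 = 4; σ²_Data cleaning = ((7−1)/6)² = 1.000
te_Analysis = (2 + 4·5 + 14)/6 = 36/6 = 6; σ²_Analysis = ((14−2)/6)² = 4.000

Forward pass:
ES_Protocol design = 0; EF_Protocol design = 12
ES_IRB approval = 0; EF_IRB approval = 11
ES_Recruitment = 0; EF_Recruitment = 15
ES_Instrument calibration = 12; EF_Instrument calibration = 12+14 = 26
ES_Pilot data = max(EF_Protocol design=12, EF_Recruitment=15) = 15; EF_Pilot data = 15+3 = 18
ES_Data collection = max(EF_Protocol design=12, EF_IRB approval=11) = 12; EF_Data collection = 12+12 = 24
ES_Data cleaning = max(EF_Recruitment=15, EF_Pilot data=18) = 18; EF_Data cleaning = 18+4 = 22
ES_Analysis = max(EF_Instrument calibration=26, EF_Pilot data=18, EF_Data collection=24, EF_Data cleaning=22) = 26; EF_Analysis = 26+6 = 32
Expected project duration μ = 32 days. Critical path: Protocol design → Instrument calibration → Analysis.

Variance along critical path = 5.444 + 4.000 + 4.000 = 13.444
σ = √13.444 = 3.667 days

3.67 days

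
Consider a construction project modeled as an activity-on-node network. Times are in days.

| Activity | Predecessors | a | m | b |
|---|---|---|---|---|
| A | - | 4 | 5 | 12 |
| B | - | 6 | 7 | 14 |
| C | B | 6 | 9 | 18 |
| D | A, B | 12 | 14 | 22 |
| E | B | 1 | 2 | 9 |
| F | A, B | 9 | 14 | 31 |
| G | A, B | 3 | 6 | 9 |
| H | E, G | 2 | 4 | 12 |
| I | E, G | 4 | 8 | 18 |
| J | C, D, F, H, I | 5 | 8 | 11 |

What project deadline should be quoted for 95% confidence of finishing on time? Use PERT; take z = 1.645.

te_A = (4 + 4·5 + 12)/6 = 36/6 = 6; σ²_A = ((12−4)/6)² = 1.778
te_B = (6 + 4·7 + 14)/6 = 48/6 = 8; σ²_B = ((14−6)/6)² = 1.778
te_C = (6 + 4·9 + 18)/6 = 60/6 = 10; σ²_C = ((18−6)/6)² = 4.000
te_D = (12 + 4·14 + 22)/6 = 90/6 = 15; σ²_D = ((22−12)/6)² = 2.778
te_E = (1 + 4·2 + 9)/6 = 18/6 = 3; σ²_E = ((9−1)/6)² = 1.778
te_F = (9 + 4·14 + 31)/6 = 96/6 = 16; σ²_F = ((31−9)/6)² = 13.444
te_G = (3 + 4·6 + 9)/6 = 36/6 = 6; σ²_G = ((9−3)/6)² = 1.000
te_H = (2 + 4·4 + 12)/6 = 30/6 = 5; σ²_H = ((12−2)/6)² = 2.778
te_I = (4 + 4·8 + 18)/6 = 54/6 = 9; σ²_I = ((18−4)/6)² = 5.444
te_J = (5 + 4·8 + 11)/6 = 48/6 = 8; σ²_J = ((11−5)/6)² = 1.000

Forward pass:
ES_A = 0; EF_A = 6
ES_B = 0; EF_B = 8
ES_C = 8; EF_C = 8+10 = 18
ES_D = max(EF_A=6, EF_B=8) = 8; EF_D = 8+15 = 23
ES_E = 8; EF_E = 8+3 = 11
ES_F = max(EF_A=6, EF_B=8) = 8; EF_F = 8+16 = 24
ES_G = max(EF_A=6, EF_B=8) = 8; EF_G = 8+6 = 14
ES_H = max(EF_E=11, EF_G=14) = 14; EF_H = 14+5 = 19
ES_I = max(EF_E=11, EF_G=14) = 14; EF_I = 14+9 = 23
ES_J = max(EF_C=18, EF_D=23, EF_F=24, EF_H=19, EF_I=23) = 24; EF_J = 24+8 = 32
Expected project duration μ = 32 days. Critical path: B → F → J.

Variance along critical path = 1.778 + 13.444 + 1.000 = 16.222; σ = 4.028 days.
D = μ + z·σ = 32 + 1.645·4.028 = 38.6 days

38.6 days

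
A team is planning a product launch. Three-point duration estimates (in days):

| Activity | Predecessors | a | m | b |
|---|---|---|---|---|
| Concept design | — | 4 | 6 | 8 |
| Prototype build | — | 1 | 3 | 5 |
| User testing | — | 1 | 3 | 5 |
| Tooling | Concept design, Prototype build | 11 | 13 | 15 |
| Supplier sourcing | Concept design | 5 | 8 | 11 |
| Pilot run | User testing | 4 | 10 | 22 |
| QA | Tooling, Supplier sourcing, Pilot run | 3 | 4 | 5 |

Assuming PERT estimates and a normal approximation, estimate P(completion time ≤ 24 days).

0.841

te_Concept design = (4 + 4·6 + 8)/6 = 36/6 = 6; σ²_Concept design = ((8−4)/6)² = 0.444
te_Prototype build = (1 + 4·3 + 5)/6 = 18/6 = 3; σ²_Prototype build = ((5−1)/6)² = 0.444
te_User testing = (1 + 4·3 + 5)/6 = 18/6 = 3; σ²_User testing = ((5−1)/6)² = 0.444
te_Tooling = (11 + 4·13 + 15)/6 = 78/6 = 13; σ²_Tooling = ((15−11)/6)² = 0.444
te_Supplier sourcing = (5 + 4·8 + 11)/6 = 48/6 = 8; σ²_Supplier sourcing = ((11−5)/6)² = 1.000
te_Pilot run = (4 + 4·10 + 22)/6 = 66/6 = 11; σ²_Pilot run = ((22−4)/6)² = 9.000
te_QA = (3 + 4·4 + 5)/6 = 24/6 = 4; σ²_QA = ((5−3)/6)² = 0.111

Forward pass:
ES_Concept design = 0; EF_Concept design = 6
ES_Prototype build = 0; EF_Prototype build = 3
ES_User testing = 0; EF_User testing = 3
ES_Tooling = max(EF_Concept design=6, EF_Prototype build=3) = 6; EF_Tooling = 6+13 = 19
ES_Supplier sourcing = 6; EF_Supplier sourcing = 6+8 = 14
ES_Pilot run = 3; EF_Pilot run = 3+11 = 14
ES_QA = max(EF_Tooling=19, EF_Supplier sourcing=14, EF_Pilot run=14) = 19; EF_QA = 19+4 = 23
Expected project duration μ = 23 days. Critical path: Concept design → Tooling → QA.

Variance along critical path = 0.444 + 0.444 + 0.111 = 1.000; σ = √1.000 = 1.000 days.
Z = (24 − 23) / 1.000 = 1.000
P(T ≤ 24) = Φ(1.000) ≈ 0.841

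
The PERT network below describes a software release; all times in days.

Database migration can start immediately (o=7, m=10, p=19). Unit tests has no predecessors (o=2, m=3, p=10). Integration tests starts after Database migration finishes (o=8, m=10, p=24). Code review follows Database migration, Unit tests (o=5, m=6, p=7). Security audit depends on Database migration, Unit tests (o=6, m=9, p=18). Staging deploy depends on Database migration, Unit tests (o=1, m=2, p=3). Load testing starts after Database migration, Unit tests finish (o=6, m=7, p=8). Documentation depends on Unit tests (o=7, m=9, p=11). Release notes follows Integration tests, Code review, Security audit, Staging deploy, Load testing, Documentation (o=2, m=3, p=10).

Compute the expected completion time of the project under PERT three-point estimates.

27 days

te_Database migration = (7 + 4·10 + 19)/6 = 66/6 = 11
te_Unit tests = (2 + 4·3 + 10)/6 = 24/6 = 4
te_Integration tests = (8 + 4·10 + 24)/6 = 72/6 = 12
te_Code review = (5 + 4·6 + 7)/6 = 36/6 = 6
te_Security audit = (6 + 4·9 + 18)/6 = 60/6 = 10
te_Staging deploy = (1 + 4·2 + 3)/6 = 12/6 = 2
te_Load testing = (6 + 4·7 + 8)/6 = 42/6 = 7
te_Documentation = (7 + 4·9 + 11)/6 = 54/6 = 9
te_Release notes = (2 + 4·3 + 10)/6 = 24/6 = 4

Forward pass:
ES_Database migration = 0; EF_Database migration = 11
ES_Unit tests = 0; EF_Unit tests = 4
ES_Integration tests = 11; EF_Integration tests = 11+12 = 23
ES_Code review = max(EF_Database migration=11, EF_Unit tests=4) = 11; EF_Code review = 11+6 = 17
ES_Security audit = max(EF_Database migration=11, EF_Unit tests=4) = 11; EF_Security audit = 11+10 = 21
ES_Staging deploy = max(EF_Database migration=11, EF_Unit tests=4) = 11; EF_Staging deploy = 11+2 = 13
ES_Load testing = max(EF_Database migration=11, EF_Unit tests=4) = 11; EF_Load testing = 11+7 = 18
ES_Documentation = 4; EF_Documentation = 4+9 = 13
ES_Release notes = max(EF_Integration tests=23, EF_Code review=17, EF_Security audit=21, EF_Staging deploy=13, EF_Load testing=18, EF_Documentation=13) = 23; EF_Release notes = 23+4 = 27
Expected project duration μ = 27 days. Critical path: Database migration → Integration tests → Release notes.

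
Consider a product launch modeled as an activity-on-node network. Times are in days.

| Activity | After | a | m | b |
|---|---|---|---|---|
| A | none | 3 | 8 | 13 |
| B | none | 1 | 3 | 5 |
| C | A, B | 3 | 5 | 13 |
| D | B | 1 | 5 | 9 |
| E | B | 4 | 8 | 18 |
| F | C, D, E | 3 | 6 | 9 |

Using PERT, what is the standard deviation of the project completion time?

te_A = (3 + 4·8 + 13)/6 = 48/6 = 8; σ²_A = ((13−3)/6)² = 2.778
te_B = (1 + 4·3 + 5)/6 = 18/6 = 3; σ²_B = ((5−1)/6)² = 0.444
te_C = (3 + 4·5 + 13)/6 = 36/6 = 6; σ²_C = ((13−3)/6)² = 2.778
te_D = (1 + 4·5 + 9)/6 = 30/6 = 5; σ²_D = ((9−1)/6)² = 1.778
te_E = (4 + 4·8 + 18)/6 = 54/6 = 9; σ²_E = ((18−4)/6)² = 5.444
te_F = (3 + 4·6 + 9)/6 = 36/6 = 6; σ²_F = ((9−3)/6)² = 1.000

Forward pass:
ES_A = 0; EF_A = 8
ES_B = 0; EF_B = 3
ES_C = max(EF_A=8, EF_B=3) = 8; EF_C = 8+6 = 14
ES_D = 3; EF_D = 3+5 = 8
ES_E = 3; EF_E = 3+9 = 12
ES_F = max(EF_C=14, EF_D=8, EF_E=12) = 14; EF_F = 14+6 = 20
Expected project duration μ = 20 days. Critical path: A → C → F.

Variance along critical path = 2.778 + 2.778 + 1.000 = 6.556
σ = √6.556 = 2.560 days

2.56 days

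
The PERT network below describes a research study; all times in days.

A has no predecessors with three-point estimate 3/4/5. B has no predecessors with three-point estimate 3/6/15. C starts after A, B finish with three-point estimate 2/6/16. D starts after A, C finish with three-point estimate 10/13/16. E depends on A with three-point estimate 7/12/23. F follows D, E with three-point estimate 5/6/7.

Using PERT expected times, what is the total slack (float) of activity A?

te_A = (3 + 4·4 + 5)/6 = 24/6 = 4
te_B = (3 + 4·6 + 15)/6 = 42/6 = 7
te_C = (2 + 4·6 + 16)/6 = 42/6 = 7
te_D = (10 + 4·13 + 16)/6 = 78/6 = 13
te_E = (7 + 4·12 + 23)/6 = 78/6 = 13
te_F = (5 + 4·6 + 7)/6 = 36/6 = 6

Forward pass:
ES_A = 0; EF_A = 4
ES_B = 0; EF_B = 7
ES_C = max(EF_A=4, EF_B=7) = 7; EF_C = 7+7 = 14
ES_D = max(EF_A=4, EF_C=14) = 14; EF_D = 14+13 = 27
ES_E = 4; EF_E = 4+13 = 17
ES_F = max(EF_D=27, EF_E=17) = 27; EF_F = 27+6 = 33
Expected project duration μ = 33 days. Critical path: B → C → D → F.

Backward pass:
LF_F = 33; LS_F = 33−6 = 27
LF_E = LS_F = 27; LS_E = 27−13 = 14
LF_D = LS_F = 27; LS_D = 27−13 = 14
LF_C = LS_D = 14; LS_C = 14−7 = 7
LF_B = LS_C = 7; LS_B = 7−7 = 0
LF_A = min(LS_C=7, LS_D=14, LS_E=14) = 7; LS_A = 7−4 = 3
Slack_A = LS_A − ES_A = 3 − 0 = 3

3 days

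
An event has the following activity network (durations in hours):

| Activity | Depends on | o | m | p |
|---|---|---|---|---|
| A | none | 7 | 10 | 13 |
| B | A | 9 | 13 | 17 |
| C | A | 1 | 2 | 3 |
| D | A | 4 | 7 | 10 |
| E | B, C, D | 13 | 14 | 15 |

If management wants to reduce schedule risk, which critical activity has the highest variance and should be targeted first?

te_A = (7 + 4·10 + 13)/6 = 60/6 = 10; σ²_A = ((13−7)/6)² = 1.000
te_B = (9 + 4·13 + 17)/6 = 78/6 = 13; σ²_B = ((17−9)/6)² = 1.778
te_C = (1 + 4·2 + 3)/6 = 12/6 = 2; σ²_C = ((3−1)/6)² = 0.111
te_D = (4 + 4·7 + 10)/6 = 42/6 = 7; σ²_D = ((10−4)/6)² = 1.000
te_E = (13 + 4·14 + 15)/6 = 84/6 = 14; σ²_E = ((15−13)/6)² = 0.111

Forward pass:
ES_A = 0; EF_A = 10
ES_B = 10; EF_B = 10+13 = 23
ES_C = 10; EF_C = 10+2 = 12
ES_D = 10; EF_D = 10+7 = 17
ES_E = max(EF_B=23, EF_C=12, EF_D=17) = 23; EF_E = 23+14 = 37
Expected project duration μ = 37 hours. Critical path: A → B → E.

Variances on critical path: σ²_A=1.000, σ²_B=1.778, σ²_E=0.111.
Largest is σ²_B = 1.778.

B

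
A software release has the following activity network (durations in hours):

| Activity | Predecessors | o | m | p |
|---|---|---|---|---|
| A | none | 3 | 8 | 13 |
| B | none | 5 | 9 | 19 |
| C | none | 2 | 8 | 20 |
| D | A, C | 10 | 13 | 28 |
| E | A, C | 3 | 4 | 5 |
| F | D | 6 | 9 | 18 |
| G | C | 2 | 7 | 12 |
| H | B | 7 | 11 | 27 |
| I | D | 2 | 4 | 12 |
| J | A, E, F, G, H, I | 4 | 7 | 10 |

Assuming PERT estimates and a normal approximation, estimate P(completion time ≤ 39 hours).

te_A = (3 + 4·8 + 13)/6 = 48/6 = 8; σ²_A = ((13−3)/6)² = 2.778
te_B = (5 + 4·9 + 19)/6 = 60/6 = 10; σ²_B = ((19−5)/6)² = 5.444
te_C = (2 + 4·8 + 20)/6 = 54/6 = 9; σ²_C = ((20−2)/6)² = 9.000
te_D = (10 + 4·13 + 28)/6 = 90/6 = 15; σ²_D = ((28−10)/6)² = 9.000
te_E = (3 + 4·4 + 5)/6 = 24/6 = 4; σ²_E = ((5−3)/6)² = 0.111
te_F = (6 + 4·9 + 18)/6 = 60/6 = 10; σ²_F = ((18−6)/6)² = 4.000
te_G = (2 + 4·7 + 12)/6 = 42/6 = 7; σ²_G = ((12−2)/6)² = 2.778
te_H = (7 + 4·11 + 27)/6 = 78/6 = 13; σ²_H = ((27−7)/6)² = 11.111
te_I = (2 + 4·4 + 12)/6 = 30/6 = 5; σ²_I = ((12−2)/6)² = 2.778
te_J = (4 + 4·7 + 10)/6 = 42/6 = 7; σ²_J = ((10−4)/6)² = 1.000

Forward pass:
ES_A = 0; EF_A = 8
ES_B = 0; EF_B = 10
ES_C = 0; EF_C = 9
ES_D = max(EF_A=8, EF_C=9) = 9; EF_D = 9+15 = 24
ES_E = max(EF_A=8, EF_C=9) = 9; EF_E = 9+4 = 13
ES_F = 24; EF_F = 24+10 = 34
ES_G = 9; EF_G = 9+7 = 16
ES_H = 10; EF_H = 10+13 = 23
ES_I = 24; EF_I = 24+5 = 29
ES_J = max(EF_A=8, EF_E=13, EF_F=34, EF_G=16, EF_H=23, EF_I=29) = 34; EF_J = 34+7 = 41
Expected project duration μ = 41 hours. Critical path: C → D → F → J.

Variance along critical path = 9.000 + 9.000 + 4.000 + 1.000 = 23.000; σ = √23.000 = 4.796 hours.
Z = (39 − 41) / 4.796 = -0.417
P(T ≤ 39) = Φ(-0.417) ≈ 0.338

0.338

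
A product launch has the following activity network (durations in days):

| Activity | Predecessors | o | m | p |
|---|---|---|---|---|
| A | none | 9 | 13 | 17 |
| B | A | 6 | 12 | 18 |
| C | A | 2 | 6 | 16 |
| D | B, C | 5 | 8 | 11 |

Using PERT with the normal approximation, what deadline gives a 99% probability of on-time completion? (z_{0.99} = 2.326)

39.1 days

te_A = (9 + 4·13 + 17)/6 = 78/6 = 13; σ²_A = ((17−9)/6)² = 1.778
te_B = (6 + 4·12 + 18)/6 = 72/6 = 12; σ²_B = ((18−6)/6)² = 4.000
te_C = (2 + 4·6 + 16)/6 = 42/6 = 7; σ²_C = ((16−2)/6)² = 5.444
te_D = (5 + 4·8 + 11)/6 = 48/6 = 8; σ²_D = ((11−5)/6)² = 1.000

Forward pass:
ES_A = 0; EF_A = 13
ES_B = 13; EF_B = 13+12 = 25
ES_C = 13; EF_C = 13+7 = 20
ES_D = max(EF_B=25, EF_C=20) = 25; EF_D = 25+8 = 33
Expected project duration μ = 33 days. Critical path: A → B → D.

Variance along critical path = 1.778 + 4.000 + 1.000 = 6.778; σ = 2.603 days.
D = μ + z·σ = 33 + 2.326·2.603 = 39.1 days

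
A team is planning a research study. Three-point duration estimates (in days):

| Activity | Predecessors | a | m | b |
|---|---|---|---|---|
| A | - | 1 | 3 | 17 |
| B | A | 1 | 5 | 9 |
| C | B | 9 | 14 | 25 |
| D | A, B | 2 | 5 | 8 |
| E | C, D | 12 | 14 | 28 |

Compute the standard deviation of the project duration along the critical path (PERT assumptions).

te_A = (1 + 4·3 + 17)/6 = 30/6 = 5; σ²_A = ((17−1)/6)² = 7.111
te_B = (1 + 4·5 + 9)/6 = 30/6 = 5; σ²_B = ((9−1)/6)² = 1.778
te_C = (9 + 4·14 + 25)/6 = 90/6 = 15; σ²_C = ((25−9)/6)² = 7.111
te_D = (2 + 4·5 + 8)/6 = 30/6 = 5; σ²_D = ((8−2)/6)² = 1.000
te_E = (12 + 4·14 + 28)/6 = 96/6 = 16; σ²_E = ((28−12)/6)² = 7.111

Forward pass:
ES_A = 0; EF_A = 5
ES_B = 5; EF_B = 5+5 = 10
ES_C = 10; EF_C = 10+15 = 25
ES_D = max(EF_A=5, EF_B=10) = 10; EF_D = 10+5 = 15
ES_E = max(EF_C=25, EF_D=15) = 25; EF_E = 25+16 = 41
Expected project duration μ = 41 days. Critical path: A → B → C → E.

Variance along critical path = 7.111 + 1.778 + 7.111 + 7.111 = 23.111
σ = √23.111 = 4.807 days

4.81 days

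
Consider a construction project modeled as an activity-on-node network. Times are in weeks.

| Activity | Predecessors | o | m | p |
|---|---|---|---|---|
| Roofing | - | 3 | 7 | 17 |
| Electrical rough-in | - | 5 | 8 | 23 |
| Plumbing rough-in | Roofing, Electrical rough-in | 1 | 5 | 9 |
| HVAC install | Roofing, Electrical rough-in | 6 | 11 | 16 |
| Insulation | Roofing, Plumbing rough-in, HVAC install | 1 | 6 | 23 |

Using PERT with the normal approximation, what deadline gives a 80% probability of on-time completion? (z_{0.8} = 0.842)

33.2 weeks

te_Roofing = (3 + 4·7 + 17)/6 = 48/6 = 8; σ²_Roofing = ((17−3)/6)² = 5.444
te_Electrical rough-in = (5 + 4·8 + 23)/6 = 60/6 = 10; σ²_Electrical rough-in = ((23−5)/6)² = 9.000
te_Plumbing rough-in = (1 + 4·5 + 9)/6 = 30/6 = 5; σ²_Plumbing rough-in = ((9−1)/6)² = 1.778
te_HVAC install = (6 + 4·11 + 16)/6 = 66/6 = 11; σ²_HVAC install = ((16−6)/6)² = 2.778
te_Insulation = (1 + 4·6 + 23)/6 = 48/6 = 8; σ²_Insulation = ((23−1)/6)² = 13.444

Forward pass:
ES_Roofing = 0; EF_Roofing = 8
ES_Electrical rough-in = 0; EF_Electrical rough-in = 10
ES_Plumbing rough-in = max(EF_Roofing=8, EF_Electrical rough-in=10) = 10; EF_Plumbing rough-in = 10+5 = 15
ES_HVAC install = max(EF_Roofing=8, EF_Electrical rough-in=10) = 10; EF_HVAC install = 10+11 = 21
ES_Insulation = max(EF_Roofing=8, EF_Plumbing rough-in=15, EF_HVAC install=21) = 21; EF_Insulation = 21+8 = 29
Expected project duration μ = 29 weeks. Critical path: Electrical rough-in → HVAC install → Insulation.

Variance along critical path = 9.000 + 2.778 + 13.444 = 25.222; σ = 5.022 weeks.
D = μ + z·σ = 29 + 0.842·5.022 = 33.2 weeks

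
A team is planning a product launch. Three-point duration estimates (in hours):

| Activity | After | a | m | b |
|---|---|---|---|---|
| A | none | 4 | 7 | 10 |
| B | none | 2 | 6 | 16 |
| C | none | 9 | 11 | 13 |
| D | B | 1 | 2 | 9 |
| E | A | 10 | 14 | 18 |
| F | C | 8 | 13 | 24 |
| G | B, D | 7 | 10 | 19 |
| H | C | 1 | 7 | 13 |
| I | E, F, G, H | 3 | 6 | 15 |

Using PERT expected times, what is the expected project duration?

te_A = (4 + 4·7 + 10)/6 = 42/6 = 7
te_B = (2 + 4·6 + 16)/6 = 42/6 = 7
te_C = (9 + 4·11 + 13)/6 = 66/6 = 11
te_D = (1 + 4·2 + 9)/6 = 18/6 = 3
te_E = (10 + 4·14 + 18)/6 = 84/6 = 14
te_F = (8 + 4·13 + 24)/6 = 84/6 = 14
te_G = (7 + 4·10 + 19)/6 = 66/6 = 11
te_H = (1 + 4·7 + 13)/6 = 42/6 = 7
te_I = (3 + 4·6 + 15)/6 = 42/6 = 7

Forward pass:
ES_A = 0; EF_A = 7
ES_B = 0; EF_B = 7
ES_C = 0; EF_C = 11
ES_D = 7; EF_D = 7+3 = 10
ES_E = 7; EF_E = 7+14 = 21
ES_F = 11; EF_F = 11+14 = 25
ES_G = max(EF_B=7, EF_D=10) = 10; EF_G = 10+11 = 21
ES_H = 11; EF_H = 11+7 = 18
ES_I = max(EF_E=21, EF_F=25, EF_G=21, EF_H=18) = 25; EF_I = 25+7 = 32
Expected project duration μ = 32 hours. Critical path: C → F → I.

32 hours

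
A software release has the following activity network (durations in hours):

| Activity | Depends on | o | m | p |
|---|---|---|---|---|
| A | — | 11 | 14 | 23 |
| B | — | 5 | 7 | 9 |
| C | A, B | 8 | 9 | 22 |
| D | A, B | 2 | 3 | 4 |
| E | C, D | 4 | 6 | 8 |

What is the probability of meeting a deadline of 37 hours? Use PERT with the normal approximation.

0.944

te_A = (11 + 4·14 + 23)/6 = 90/6 = 15; σ²_A = ((23−11)/6)² = 4.000
te_B = (5 + 4·7 + 9)/6 = 42/6 = 7; σ²_B = ((9−5)/6)² = 0.444
te_C = (8 + 4·9 + 22)/6 = 66/6 = 11; σ²_C = ((22−8)/6)² = 5.444
te_D = (2 + 4·3 + 4)/6 = 18/6 = 3; σ²_D = ((4−2)/6)² = 0.111
te_E = (4 + 4·6 + 8)/6 = 36/6 = 6; σ²_E = ((8−4)/6)² = 0.444

Forward pass:
ES_A = 0; EF_A = 15
ES_B = 0; EF_B = 7
ES_C = max(EF_A=15, EF_B=7) = 15; EF_C = 15+11 = 26
ES_D = max(EF_A=15, EF_B=7) = 15; EF_D = 15+3 = 18
ES_E = max(EF_C=26, EF_D=18) = 26; EF_E = 26+6 = 32
Expected project duration μ = 32 hours. Critical path: A → C → E.

Variance along critical path = 4.000 + 5.444 + 0.444 = 9.889; σ = √9.889 = 3.145 hours.
Z = (37 − 32) / 3.145 = 1.590
P(T ≤ 37) = Φ(1.590) ≈ 0.944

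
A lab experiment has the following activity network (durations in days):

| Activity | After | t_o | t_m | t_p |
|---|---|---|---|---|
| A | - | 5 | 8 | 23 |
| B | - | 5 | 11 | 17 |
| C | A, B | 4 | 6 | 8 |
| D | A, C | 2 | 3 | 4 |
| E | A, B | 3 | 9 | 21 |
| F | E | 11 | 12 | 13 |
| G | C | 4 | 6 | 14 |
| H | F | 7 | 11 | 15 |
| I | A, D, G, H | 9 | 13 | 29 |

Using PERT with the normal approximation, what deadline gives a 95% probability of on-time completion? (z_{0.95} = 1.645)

67.4 days

te_A = (5 + 4·8 + 23)/6 = 60/6 = 10; σ²_A = ((23−5)/6)² = 9.000
te_B = (5 + 4·11 + 17)/6 = 66/6 = 11; σ²_B = ((17−5)/6)² = 4.000
te_C = (4 + 4·6 + 8)/6 = 36/6 = 6; σ²_C = ((8−4)/6)² = 0.444
te_D = (2 + 4·3 + 4)/6 = 18/6 = 3; σ²_D = ((4−2)/6)² = 0.111
te_E = (3 + 4·9 + 21)/6 = 60/6 = 10; σ²_E = ((21−3)/6)² = 9.000
te_F = (11 + 4·12 + 13)/6 = 72/6 = 12; σ²_F = ((13−11)/6)² = 0.111
te_G = (4 + 4·6 + 14)/6 = 42/6 = 7; σ²_G = ((14−4)/6)² = 2.778
te_H = (7 + 4·11 + 15)/6 = 66/6 = 11; σ²_H = ((15−7)/6)² = 1.778
te_I = (9 + 4·13 + 29)/6 = 90/6 = 15; σ²_I = ((29−9)/6)² = 11.111

Forward pass:
ES_A = 0; EF_A = 10
ES_B = 0; EF_B = 11
ES_C = max(EF_A=10, EF_B=11) = 11; EF_C = 11+6 = 17
ES_D = max(EF_A=10, EF_C=17) = 17; EF_D = 17+3 = 20
ES_E = max(EF_A=10, EF_B=11) = 11; EF_E = 11+10 = 21
ES_F = 21; EF_F = 21+12 = 33
ES_G = 17; EF_G = 17+7 = 24
ES_H = 33; EF_H = 33+11 = 44
ES_I = max(EF_A=10, EF_D=20, EF_G=24, EF_H=44) = 44; EF_I = 44+15 = 59
Expected project duration μ = 59 days. Critical path: B → E → F → H → I.

Variance along critical path = 4.000 + 9.000 + 0.111 + 1.778 + 11.111 = 26.000; σ = 5.099 days.
D = μ + z·σ = 59 + 1.645·5.099 = 67.4 days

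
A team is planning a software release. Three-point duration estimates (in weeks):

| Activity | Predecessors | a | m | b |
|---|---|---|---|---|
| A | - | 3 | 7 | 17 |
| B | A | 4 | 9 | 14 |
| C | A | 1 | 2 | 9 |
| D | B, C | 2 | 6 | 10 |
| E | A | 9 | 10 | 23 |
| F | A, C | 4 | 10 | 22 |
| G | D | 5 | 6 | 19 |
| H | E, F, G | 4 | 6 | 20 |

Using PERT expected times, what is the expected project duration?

39 weeks

te_A = (3 + 4·7 + 17)/6 = 48/6 = 8
te_B = (4 + 4·9 + 14)/6 = 54/6 = 9
te_C = (1 + 4·2 + 9)/6 = 18/6 = 3
te_D = (2 + 4·6 + 10)/6 = 36/6 = 6
te_E = (9 + 4·10 + 23)/6 = 72/6 = 12
te_F = (4 + 4·10 + 22)/6 = 66/6 = 11
te_G = (5 + 4·6 + 19)/6 = 48/6 = 8
te_H = (4 + 4·6 + 20)/6 = 48/6 = 8

Forward pass:
ES_A = 0; EF_A = 8
ES_B = 8; EF_B = 8+9 = 17
ES_C = 8; EF_C = 8+3 = 11
ES_D = max(EF_B=17, EF_C=11) = 17; EF_D = 17+6 = 23
ES_E = 8; EF_E = 8+12 = 20
ES_F = max(EF_A=8, EF_C=11) = 11; EF_F = 11+11 = 22
ES_G = 23; EF_G = 23+8 = 31
ES_H = max(EF_E=20, EF_F=22, EF_G=31) = 31; EF_H = 31+8 = 39
Expected project duration μ = 39 weeks. Critical path: A → B → D → G → H.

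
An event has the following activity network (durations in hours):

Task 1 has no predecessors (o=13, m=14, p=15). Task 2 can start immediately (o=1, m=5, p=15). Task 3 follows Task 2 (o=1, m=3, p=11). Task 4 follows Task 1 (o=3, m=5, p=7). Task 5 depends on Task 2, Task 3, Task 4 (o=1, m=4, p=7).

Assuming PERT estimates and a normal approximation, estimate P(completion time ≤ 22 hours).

te_Task 1 = (13 + 4·14 + 15)/6 = 84/6 = 14; σ²_Task 1 = ((15−13)/6)² = 0.111
te_Task 2 = (1 + 4·5 + 15)/6 = 36/6 = 6; σ²_Task 2 = ((15−1)/6)² = 5.444
te_Task 3 = (1 + 4·3 + 11)/6 = 24/6 = 4; σ²_Task 3 = ((11−1)/6)² = 2.778
te_Task 4 = (3 + 4·5 + 7)/6 = 30/6 = 5; σ²_Task 4 = ((7−3)/6)² = 0.444
te_Task 5 = (1 + 4·4 + 7)/6 = 24/6 = 4; σ²_Task 5 = ((7−1)/6)² = 1.000

Forward pass:
ES_Task 1 = 0; EF_Task 1 = 14
ES_Task 2 = 0; EF_Task 2 = 6
ES_Task 3 = 6; EF_Task 3 = 6+4 = 10
ES_Task 4 = 14; EF_Task 4 = 14+5 = 19
ES_Task 5 = max(EF_Task 2=6, EF_Task 3=10, EF_Task 4=19) = 19; EF_Task 5 = 19+4 = 23
Expected project duration μ = 23 hours. Critical path: Task 1 → Task 4 → Task 5.

Variance along critical path = 0.111 + 0.444 + 1.000 = 1.556; σ = √1.556 = 1.247 hours.
Z = (22 − 23) / 1.247 = -0.802
P(T ≤ 22) = Φ(-0.802) ≈ 0.211

0.211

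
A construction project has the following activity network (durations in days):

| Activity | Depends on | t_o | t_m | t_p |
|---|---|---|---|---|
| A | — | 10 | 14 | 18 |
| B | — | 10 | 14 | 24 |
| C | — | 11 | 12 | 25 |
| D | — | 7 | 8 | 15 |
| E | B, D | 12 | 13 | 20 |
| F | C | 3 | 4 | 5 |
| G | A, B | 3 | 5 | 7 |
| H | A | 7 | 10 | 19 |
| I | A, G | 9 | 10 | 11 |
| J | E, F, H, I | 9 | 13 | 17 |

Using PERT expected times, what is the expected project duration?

43 days

te_A = (10 + 4·14 + 18)/6 = 84/6 = 14
te_B = (10 + 4·14 + 24)/6 = 90/6 = 15
te_C = (11 + 4·12 + 25)/6 = 84/6 = 14
te_D = (7 + 4·8 + 15)/6 = 54/6 = 9
te_E = (12 + 4·13 + 20)/6 = 84/6 = 14
te_F = (3 + 4·4 + 5)/6 = 24/6 = 4
te_G = (3 + 4·5 + 7)/6 = 30/6 = 5
te_H = (7 + 4·10 + 19)/6 = 66/6 = 11
te_I = (9 + 4·10 + 11)/6 = 60/6 = 10
te_J = (9 + 4·13 + 17)/6 = 78/6 = 13

Forward pass:
ES_A = 0; EF_A = 14
ES_B = 0; EF_B = 15
ES_C = 0; EF_C = 14
ES_D = 0; EF_D = 9
ES_E = max(EF_B=15, EF_D=9) = 15; EF_E = 15+14 = 29
ES_F = 14; EF_F = 14+4 = 18
ES_G = max(EF_A=14, EF_B=15) = 15; EF_G = 15+5 = 20
ES_H = 14; EF_H = 14+11 = 25
ES_I = max(EF_A=14, EF_G=20) = 20; EF_I = 20+10 = 30
ES_J = max(EF_E=29, EF_F=18, EF_H=25, EF_I=30) = 30; EF_J = 30+13 = 43
Expected project duration μ = 43 days. Critical path: B → G → I → J.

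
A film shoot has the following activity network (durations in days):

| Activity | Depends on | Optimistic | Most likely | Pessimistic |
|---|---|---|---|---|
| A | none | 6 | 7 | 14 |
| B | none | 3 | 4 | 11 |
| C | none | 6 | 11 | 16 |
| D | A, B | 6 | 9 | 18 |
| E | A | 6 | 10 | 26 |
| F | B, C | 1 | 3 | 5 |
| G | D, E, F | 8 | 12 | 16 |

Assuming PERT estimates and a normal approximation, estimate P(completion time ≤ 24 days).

0.018

te_A = (6 + 4·7 + 14)/6 = 48/6 = 8; σ²_A = ((14−6)/6)² = 1.778
te_B = (3 + 4·4 + 11)/6 = 30/6 = 5; σ²_B = ((11−3)/6)² = 1.778
te_C = (6 + 4·11 + 16)/6 = 66/6 = 11; σ²_C = ((16−6)/6)² = 2.778
te_D = (6 + 4·9 + 18)/6 = 60/6 = 10; σ²_D = ((18−6)/6)² = 4.000
te_E = (6 + 4·10 + 26)/6 = 72/6 = 12; σ²_E = ((26−6)/6)² = 11.111
te_F = (1 + 4·3 + 5)/6 = 18/6 = 3; σ²_F = ((5−1)/6)² = 0.444
te_G = (8 + 4·12 + 16)/6 = 72/6 = 12; σ²_G = ((16−8)/6)² = 1.778

Forward pass:
ES_A = 0; EF_A = 8
ES_B = 0; EF_B = 5
ES_C = 0; EF_C = 11
ES_D = max(EF_A=8, EF_B=5) = 8; EF_D = 8+10 = 18
ES_E = 8; EF_E = 8+12 = 20
ES_F = max(EF_B=5, EF_C=11) = 11; EF_F = 11+3 = 14
ES_G = max(EF_D=18, EF_E=20, EF_F=14) = 20; EF_G = 20+12 = 32
Expected project duration μ = 32 days. Critical path: A → E → G.

Variance along critical path = 1.778 + 11.111 + 1.778 = 14.667; σ = √14.667 = 3.830 days.
Z = (24 − 32) / 3.830 = -2.089
P(T ≤ 24) = Φ(-2.089) ≈ 0.018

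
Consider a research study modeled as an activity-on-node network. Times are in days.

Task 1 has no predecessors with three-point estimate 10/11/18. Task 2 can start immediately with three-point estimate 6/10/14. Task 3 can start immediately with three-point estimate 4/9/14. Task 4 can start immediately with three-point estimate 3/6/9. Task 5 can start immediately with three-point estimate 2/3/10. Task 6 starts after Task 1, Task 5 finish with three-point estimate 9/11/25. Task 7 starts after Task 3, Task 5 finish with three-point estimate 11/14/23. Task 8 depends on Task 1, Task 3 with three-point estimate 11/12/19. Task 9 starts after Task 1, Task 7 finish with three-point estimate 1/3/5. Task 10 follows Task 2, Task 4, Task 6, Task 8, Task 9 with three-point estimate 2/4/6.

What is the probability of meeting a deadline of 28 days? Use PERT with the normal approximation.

te_Task 1 = (10 + 4·11 + 18)/6 = 72/6 = 12; σ²_Task 1 = ((18−10)/6)² = 1.778
te_Task 2 = (6 + 4·10 + 14)/6 = 60/6 = 10; σ²_Task 2 = ((14−6)/6)² = 1.778
te_Task 3 = (4 + 4·9 + 14)/6 = 54/6 = 9; σ²_Task 3 = ((14−4)/6)² = 2.778
te_Task 4 = (3 + 4·6 + 9)/6 = 36/6 = 6; σ²_Task 4 = ((9−3)/6)² = 1.000
te_Task 5 = (2 + 4·3 + 10)/6 = 24/6 = 4; σ²_Task 5 = ((10−2)/6)² = 1.778
te_Task 6 = (9 + 4·11 + 25)/6 = 78/6 = 13; σ²_Task 6 = ((25−9)/6)² = 7.111
te_Task 7 = (11 + 4·14 + 23)/6 = 90/6 = 15; σ²_Task 7 = ((23−11)/6)² = 4.000
te_Task 8 = (11 + 4·12 + 19)/6 = 78/6 = 13; σ²_Task 8 = ((19−11)/6)² = 1.778
te_Task 9 = (1 + 4·3 + 5)/6 = 18/6 = 3; σ²_Task 9 = ((5−1)/6)² = 0.444
te_Task 10 = (2 + 4·4 + 6)/6 = 24/6 = 4; σ²_Task 10 = ((6−2)/6)² = 0.444

Forward pass:
ES_Task 1 = 0; EF_Task 1 = 12
ES_Task 2 = 0; EF_Task 2 = 10
ES_Task 3 = 0; EF_Task 3 = 9
ES_Task 4 = 0; EF_Task 4 = 6
ES_Task 5 = 0; EF_Task 5 = 4
ES_Task 6 = max(EF_Task 1=12, EF_Task 5=4) = 12; EF_Task 6 = 12+13 = 25
ES_Task 7 = max(EF_Task 3=9, EF_Task 5=4) = 9; EF_Task 7 = 9+15 = 24
ES_Task 8 = max(EF_Task 1=12, EF_Task 3=9) = 12; EF_Task 8 = 12+13 = 25
ES_Task 9 = max(EF_Task 1=12, EF_Task 7=24) = 24; EF_Task 9 = 24+3 = 27
ES_Task 10 = max(EF_Task 2=10, EF_Task 4=6, EF_Task 6=25, EF_Task 8=25, EF_Task 9=27) = 27; EF_Task 10 = 27+4 = 31
Expected project duration μ = 31 days. Critical path: Task 3 → Task 7 → Task 9 → Task 10.

Variance along critical path = 2.778 + 4.000 + 0.444 + 0.444 = 7.667; σ = √7.667 = 2.769 days.
Z = (28 − 31) / 2.769 = -1.083
P(T ≤ 28) = Φ(-1.083) ≈ 0.139

0.139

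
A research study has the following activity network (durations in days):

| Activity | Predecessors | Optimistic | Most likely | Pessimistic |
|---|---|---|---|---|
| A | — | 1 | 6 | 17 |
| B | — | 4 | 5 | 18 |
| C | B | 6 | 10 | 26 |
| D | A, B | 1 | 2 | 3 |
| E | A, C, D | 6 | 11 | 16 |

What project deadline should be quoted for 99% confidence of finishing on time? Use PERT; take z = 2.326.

te_A = (1 + 4·6 + 17)/6 = 42/6 = 7; σ²_A = ((17−1)/6)² = 7.111
te_B = (4 + 4·5 + 18)/6 = 42/6 = 7; σ²_B = ((18−4)/6)² = 5.444
te_C = (6 + 4·10 + 26)/6 = 72/6 = 12; σ²_C = ((26−6)/6)² = 11.111
te_D = (1 + 4·2 + 3)/6 = 12/6 = 2; σ²_D = ((3−1)/6)² = 0.111
te_E = (6 + 4·11 + 16)/6 = 66/6 = 11; σ²_E = ((16−6)/6)² = 2.778

Forward pass:
ES_A = 0; EF_A = 7
ES_B = 0; EF_B = 7
ES_C = 7; EF_C = 7+12 = 19
ES_D = max(EF_A=7, EF_B=7) = 7; EF_D = 7+2 = 9
ES_E = max(EF_A=7, EF_C=19, EF_D=9) = 19; EF_E = 19+11 = 30
Expected project duration μ = 30 days. Critical path: B → C → E.

Variance along critical path = 5.444 + 11.111 + 2.778 = 19.333; σ = 4.397 days.
D = μ + z·σ = 30 + 2.326·4.397 = 40.2 days

40.2 days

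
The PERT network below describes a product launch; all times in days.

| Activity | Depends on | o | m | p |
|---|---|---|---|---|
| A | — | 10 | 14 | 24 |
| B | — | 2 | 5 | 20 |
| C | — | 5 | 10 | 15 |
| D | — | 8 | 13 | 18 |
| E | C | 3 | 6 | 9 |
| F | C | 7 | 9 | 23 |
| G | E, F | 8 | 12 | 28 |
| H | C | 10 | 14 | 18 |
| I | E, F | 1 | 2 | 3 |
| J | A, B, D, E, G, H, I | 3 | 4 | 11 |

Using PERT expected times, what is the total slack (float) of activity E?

te_A = (10 + 4·14 + 24)/6 = 90/6 = 15
te_B = (2 + 4·5 + 20)/6 = 42/6 = 7
te_C = (5 + 4·10 + 15)/6 = 60/6 = 10
te_D = (8 + 4·13 + 18)/6 = 78/6 = 13
te_E = (3 + 4·6 + 9)/6 = 36/6 = 6
te_F = (7 + 4·9 + 23)/6 = 66/6 = 11
te_G = (8 + 4·12 + 28)/6 = 84/6 = 14
te_H = (10 + 4·14 + 18)/6 = 84/6 = 14
te_I = (1 + 4·2 + 3)/6 = 12/6 = 2
te_J = (3 + 4·4 + 11)/6 = 30/6 = 5

Forward pass:
ES_A = 0; EF_A = 15
ES_B = 0; EF_B = 7
ES_C = 0; EF_C = 10
ES_D = 0; EF_D = 13
ES_E = 10; EF_E = 10+6 = 16
ES_F = 10; EF_F = 10+11 = 21
ES_G = max(EF_E=16, EF_F=21) = 21; EF_G = 21+14 = 35
ES_H = 10; EF_H = 10+14 = 24
ES_I = max(EF_E=16, EF_F=21) = 21; EF_I = 21+2 = 23
ES_J = max(EF_A=15, EF_B=7, EF_D=13, EF_E=16, EF_G=35, EF_H=24, EF_I=23) = 35; EF_J = 35+5 = 40
Expected project duration μ = 40 days. Critical path: C → F → G → J.

Backward pass:
LF_J = 40; LS_J = 40−5 = 35
LF_I = LS_J = 35; LS_I = 35−2 = 33
LF_H = LS_J = 35; LS_H = 35−14 = 21
LF_G = LS_J = 35; LS_G = 35−14 = 21
LF_F = min(LS_G=21, LS_I=33) = 21; LS_F = 21−11 = 10
LF_E = min(LS_G=21, LS_I=33, LS_J=35) = 21; LS_E = 21−6 = 15
LF_D = LS_J = 35; LS_D = 35−13 = 22
LF_C = min(LS_E=15, LS_F=10, LS_H=21) = 10; LS_C = 10−10 = 0
LF_B = LS_J = 35; LS_B = 35−7 = 28
LF_A = LS_J = 35; LS_A = 35−15 = 20
Slack_E = LS_E − ES_E = 15 − 10 = 5

5 days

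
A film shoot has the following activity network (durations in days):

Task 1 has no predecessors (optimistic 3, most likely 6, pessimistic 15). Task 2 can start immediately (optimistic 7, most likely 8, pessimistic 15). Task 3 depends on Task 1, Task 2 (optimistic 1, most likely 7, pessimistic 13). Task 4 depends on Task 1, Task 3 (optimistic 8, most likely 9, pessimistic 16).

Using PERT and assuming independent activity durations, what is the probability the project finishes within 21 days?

0.034

te_Task 1 = (3 + 4·6 + 15)/6 = 42/6 = 7; σ²_Task 1 = ((15−3)/6)² = 4.000
te_Task 2 = (7 + 4·8 + 15)/6 = 54/6 = 9; σ²_Task 2 = ((15−7)/6)² = 1.778
te_Task 3 = (1 + 4·7 + 13)/6 = 42/6 = 7; σ²_Task 3 = ((13−1)/6)² = 4.000
te_Task 4 = (8 + 4·9 + 16)/6 = 60/6 = 10; σ²_Task 4 = ((16−8)/6)² = 1.778

Forward pass:
ES_Task 1 = 0; EF_Task 1 = 7
ES_Task 2 = 0; EF_Task 2 = 9
ES_Task 3 = max(EF_Task 1=7, EF_Task 2=9) = 9; EF_Task 3 = 9+7 = 16
ES_Task 4 = max(EF_Task 1=7, EF_Task 3=16) = 16; EF_Task 4 = 16+10 = 26
Expected project duration μ = 26 days. Critical path: Task 2 → Task 3 → Task 4.

Variance along critical path = 1.778 + 4.000 + 1.778 = 7.556; σ = √7.556 = 2.749 days.
Z = (21 − 26) / 2.749 = -1.819
P(T ≤ 21) = Φ(-1.819) ≈ 0.034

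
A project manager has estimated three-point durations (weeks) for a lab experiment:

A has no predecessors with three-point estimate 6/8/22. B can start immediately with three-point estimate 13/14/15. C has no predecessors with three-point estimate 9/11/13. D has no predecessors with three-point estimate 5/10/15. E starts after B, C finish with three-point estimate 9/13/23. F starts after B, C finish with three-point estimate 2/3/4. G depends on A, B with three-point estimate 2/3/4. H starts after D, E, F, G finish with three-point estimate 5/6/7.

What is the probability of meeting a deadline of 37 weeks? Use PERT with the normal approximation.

te_A = (6 + 4·8 + 22)/6 = 60/6 = 10; σ²_A = ((22−6)/6)² = 7.111
te_B = (13 + 4·14 + 15)/6 = 84/6 = 14; σ²_B = ((15−13)/6)² = 0.111
te_C = (9 + 4·11 + 13)/6 = 66/6 = 11; σ²_C = ((13−9)/6)² = 0.444
te_D = (5 + 4·10 + 15)/6 = 60/6 = 10; σ²_D = ((15−5)/6)² = 2.778
te_E = (9 + 4·13 + 23)/6 = 84/6 = 14; σ²_E = ((23−9)/6)² = 5.444
te_F = (2 + 4·3 + 4)/6 = 18/6 = 3; σ²_F = ((4−2)/6)² = 0.111
te_G = (2 + 4·3 + 4)/6 = 18/6 = 3; σ²_G = ((4−2)/6)² = 0.111
te_H = (5 + 4·6 + 7)/6 = 36/6 = 6; σ²_H = ((7−5)/6)² = 0.111

Forward pass:
ES_A = 0; EF_A = 10
ES_B = 0; EF_B = 14
ES_C = 0; EF_C = 11
ES_D = 0; EF_D = 10
ES_E = max(EF_B=14, EF_C=11) = 14; EF_E = 14+14 = 28
ES_F = max(EF_B=14, EF_C=11) = 14; EF_F = 14+3 = 17
ES_G = max(EF_A=10, EF_B=14) = 14; EF_G = 14+3 = 17
ES_H = max(EF_D=10, EF_E=28, EF_F=17, EF_G=17) = 28; EF_H = 28+6 = 34
Expected project duration μ = 34 weeks. Critical path: B → E → H.

Variance along critical path = 0.111 + 5.444 + 0.111 = 5.667; σ = √5.667 = 2.380 weeks.
Z = (37 − 34) / 2.380 = 1.260
P(T ≤ 37) = Φ(1.260) ≈ 0.896

0.896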